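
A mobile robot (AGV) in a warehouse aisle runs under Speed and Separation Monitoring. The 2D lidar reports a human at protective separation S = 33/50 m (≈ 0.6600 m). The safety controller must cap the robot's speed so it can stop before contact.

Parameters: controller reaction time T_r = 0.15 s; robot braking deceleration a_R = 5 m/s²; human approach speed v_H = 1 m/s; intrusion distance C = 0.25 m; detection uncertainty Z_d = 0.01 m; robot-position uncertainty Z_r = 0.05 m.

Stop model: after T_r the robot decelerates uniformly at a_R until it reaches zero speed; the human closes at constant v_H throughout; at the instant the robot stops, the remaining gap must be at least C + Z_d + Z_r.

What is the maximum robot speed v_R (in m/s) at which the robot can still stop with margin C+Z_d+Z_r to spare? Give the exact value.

at the boundary: (1/10)·v² + (7/20)·v + (-1/5) = 0
  disc = (7/20)² − 4·(1/10)·(-1/5) = 81/400 ; √disc = 9/20
  v_R = (−(7/20) + 9/20) / (2·(1/10)) = 1/2 m/s
check:
braking lasts T_s = (1/2)/5 = 0.1000 s
robot in T_r: 0.5000·0.1500 = 0.0750 m
braking distance = 0.5000²/(2·5.0000) = 0.0250 m
human over T_r+T_s: 1.0000·(0.1500+0.1000) = 0.2500 m
residual clearance needed = 0.2500+0.0100+0.0500 = 0.3100 m
sum ≈ 0.0750+0.0250+0.2500+0.3100 ≈ 0.6600 m = S ✓

v_R_max = 1/2 m/s = 0.5000 m/s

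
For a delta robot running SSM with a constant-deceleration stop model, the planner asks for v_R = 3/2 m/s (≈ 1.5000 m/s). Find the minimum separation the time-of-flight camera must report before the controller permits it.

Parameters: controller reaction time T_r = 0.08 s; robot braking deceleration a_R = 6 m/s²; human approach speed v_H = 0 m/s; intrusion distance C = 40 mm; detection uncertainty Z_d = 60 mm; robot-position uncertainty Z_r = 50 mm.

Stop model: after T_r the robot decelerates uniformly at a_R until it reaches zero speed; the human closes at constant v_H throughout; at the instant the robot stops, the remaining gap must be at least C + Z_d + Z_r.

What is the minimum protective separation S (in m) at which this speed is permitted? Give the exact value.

braking lasts T_s = (3/2)/6 = 0.2500 s
robot in T_r: 1.5000·0.0800 = 0.1200 m
robot under decel: 1.5000²/(2·6.0000) = 0.1875 m
person approaches 0.0000·(0.0800+0.2500) = 0.0000 m
C+Z_d+Z_r = 0.0400+0.0600+0.0500 = 0.1500 m
S_min ≈ 0.1200+0.1875+0.0000+0.1500  ⇒  S_min = 183/400 m

S_min = 183/400 m = 0.4575 m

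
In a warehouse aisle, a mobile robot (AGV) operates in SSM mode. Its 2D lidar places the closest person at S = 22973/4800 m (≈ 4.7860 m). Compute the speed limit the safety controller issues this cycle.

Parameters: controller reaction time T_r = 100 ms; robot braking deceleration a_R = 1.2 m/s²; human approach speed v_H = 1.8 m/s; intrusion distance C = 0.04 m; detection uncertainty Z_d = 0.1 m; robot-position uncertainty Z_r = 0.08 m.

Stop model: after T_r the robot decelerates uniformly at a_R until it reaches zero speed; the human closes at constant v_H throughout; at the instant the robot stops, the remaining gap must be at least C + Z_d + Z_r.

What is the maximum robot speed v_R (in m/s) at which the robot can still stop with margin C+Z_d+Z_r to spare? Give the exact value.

at the boundary: (5/12)·v² + (8/5)·v + (-21053/4800) = 0
  disc = (8/5)² − 4·(5/12)·(-21053/4800) = 142129/14400 ; √disc = 377/120
  v_R = (−(8/5) + 377/120) / (2·(5/12)) = 37/20 m/s
check:
braking lasts T_s = (37/20)/(6/5) = 1.5417 s
robot in T_r: 1.8500·0.1000 = 0.1850 m
braking distance = 1.8500²/(2·1.2000) = 1.4260 m
human over T_r+T_s: 1.8000·(0.1000+1.5417) = 2.9550 m
residual clearance needed = 0.0400+0.1000+0.0800 = 0.2200 m
sum ≈ 0.1850+1.4260+2.9550+0.2200 ≈ 4.7860 m = S ✓

v_R_max = 37/20 m/s = 1.8500 m/s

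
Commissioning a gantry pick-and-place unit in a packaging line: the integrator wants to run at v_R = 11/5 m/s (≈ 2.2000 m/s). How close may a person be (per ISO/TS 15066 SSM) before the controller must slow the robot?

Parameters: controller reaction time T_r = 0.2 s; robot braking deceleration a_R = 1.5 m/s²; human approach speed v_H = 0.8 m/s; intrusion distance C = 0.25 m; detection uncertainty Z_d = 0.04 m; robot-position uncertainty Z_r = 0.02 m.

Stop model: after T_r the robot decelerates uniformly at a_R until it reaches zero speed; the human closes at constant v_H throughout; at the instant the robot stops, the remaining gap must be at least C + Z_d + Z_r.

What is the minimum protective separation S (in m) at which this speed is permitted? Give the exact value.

S_min = 1109/300 m = 3.6967 m

T_s = v_R/a_R = (11/5)/(3/2) = 1.4667 s
robot covers v_R·T_r = 2.2000·0.2000 = 0.4400 m before braking
braking distance = 2.2000²/(2·1.5000) = 1.6133 m
human over T_r+T_s: 0.8000·(0.2000+1.4667) = 1.3333 m
margins: 0.2500+0.0400+0.0200 = 0.3100 m
S_min ≈ 0.4400+1.6133+1.3333+0.3100  ⇒  S_min = 1109/300 m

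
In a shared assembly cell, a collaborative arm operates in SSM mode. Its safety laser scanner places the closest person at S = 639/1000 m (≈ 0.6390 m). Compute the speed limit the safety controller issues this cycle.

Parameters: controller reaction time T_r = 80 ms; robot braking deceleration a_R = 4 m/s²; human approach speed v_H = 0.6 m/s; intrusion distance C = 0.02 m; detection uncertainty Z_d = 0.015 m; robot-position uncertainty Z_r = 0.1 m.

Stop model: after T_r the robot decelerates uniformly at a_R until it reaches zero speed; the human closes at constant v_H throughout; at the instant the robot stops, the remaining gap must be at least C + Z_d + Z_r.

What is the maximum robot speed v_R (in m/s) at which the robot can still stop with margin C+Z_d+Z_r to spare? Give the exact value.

v_R_max = 6/5 m/s = 1.2000 m/s

at the boundary: (1/8)·v² + (23/100)·v + (-57/125) = 0
  disc = (23/100)² − 4·(1/8)·(-57/125) = 2809/10000 ; √disc = 53/100
  v_R = (−(23/100) + 53/100) / (2·(1/8)) = 6/5 m/s
check:
stop time T_s = (6/5)/4 = 0.3000 s
reaction-phase robot travel = 1.2000·0.0800 = 0.0960 m
robot under decel: 1.2000²/(2·4.0000) = 0.1800 m
human over T_r+T_s: 0.6000·(0.0800+0.3000) = 0.2280 m
residual clearance needed = 0.0200+0.0150+0.1000 = 0.1350 m
sum ≈ 0.0960+0.1800+0.2280+0.1350 ≈ 0.6390 m = S ✓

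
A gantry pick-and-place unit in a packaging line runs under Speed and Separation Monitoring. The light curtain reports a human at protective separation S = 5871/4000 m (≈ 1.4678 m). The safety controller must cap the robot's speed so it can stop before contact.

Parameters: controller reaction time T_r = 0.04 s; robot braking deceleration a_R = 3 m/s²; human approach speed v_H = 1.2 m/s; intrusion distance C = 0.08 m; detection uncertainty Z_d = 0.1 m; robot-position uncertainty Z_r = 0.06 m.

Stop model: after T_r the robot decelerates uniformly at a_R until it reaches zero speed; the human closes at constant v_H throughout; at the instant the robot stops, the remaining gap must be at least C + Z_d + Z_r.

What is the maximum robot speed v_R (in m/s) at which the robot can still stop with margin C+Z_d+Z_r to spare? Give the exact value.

at the boundary: (1/6)·v² + (11/25)·v + (-4719/4000) = 0
  disc = (11/25)² − 4·(1/6)·(-4719/4000) = 9801/10000 ; √disc = 99/100
  v_R = (−(11/25) + 99/100) / (2·(1/6)) = 33/20 m/s
check:
stop time T_s = (33/20)/3 = 0.5500 s
robot in T_r: 1.6500·0.0400 = 0.0660 m
braking distance = 1.6500²/(2·3.0000) = 0.4537 m
person approaches 1.2000·(0.0400+0.5500) = 0.7080 m
C+Z_d+Z_r = 0.0800+0.1000+0.0600 = 0.2400 m
sum ≈ 0.0660+0.4537+0.7080+0.2400 ≈ 1.4678 m = S ✓

v_R_max = 33/20 m/s = 1.6500 m/s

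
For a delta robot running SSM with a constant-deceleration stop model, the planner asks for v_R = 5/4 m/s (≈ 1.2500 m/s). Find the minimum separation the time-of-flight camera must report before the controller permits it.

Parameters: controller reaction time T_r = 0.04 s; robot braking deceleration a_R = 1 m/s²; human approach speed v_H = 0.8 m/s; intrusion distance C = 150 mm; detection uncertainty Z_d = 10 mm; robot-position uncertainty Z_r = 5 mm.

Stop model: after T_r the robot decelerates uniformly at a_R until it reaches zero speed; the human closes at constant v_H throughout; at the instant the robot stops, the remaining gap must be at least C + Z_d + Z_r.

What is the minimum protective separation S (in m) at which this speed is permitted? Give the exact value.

stop time T_s = (5/4)/1 = 1.2500 s
robot covers v_R·T_r = 1.2500·0.0400 = 0.0500 m before braking
robot under decel: 1.2500²/(2·1.0000) = 0.7812 m
human over T_r+T_s: 0.8000·(0.0400+1.2500) = 1.0320 m
C+Z_d+Z_r = 0.1500+0.0100+0.0050 = 0.1650 m
S_min ≈ 0.0500+0.7812+1.0320+0.1650  ⇒  S_min = 8113/4000 m

S_min = 8113/4000 m = 2.0282 m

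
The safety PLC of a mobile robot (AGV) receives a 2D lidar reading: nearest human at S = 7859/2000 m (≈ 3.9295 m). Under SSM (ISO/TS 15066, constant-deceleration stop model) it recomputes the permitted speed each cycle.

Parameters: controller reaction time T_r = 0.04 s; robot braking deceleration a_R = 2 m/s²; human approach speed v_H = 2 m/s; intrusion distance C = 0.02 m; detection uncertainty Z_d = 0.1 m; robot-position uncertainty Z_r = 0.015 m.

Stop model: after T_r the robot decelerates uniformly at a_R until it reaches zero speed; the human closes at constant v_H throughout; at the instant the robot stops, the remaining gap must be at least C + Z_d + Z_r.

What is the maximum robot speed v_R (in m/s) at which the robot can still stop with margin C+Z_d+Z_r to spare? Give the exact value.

v_R_max = 23/10 m/s = 2.3000 m/s

at the boundary: (1/4)·v² + (26/25)·v + (-7429/2000) = 0
  disc = (26/25)² − 4·(1/4)·(-7429/2000) = 47961/10000 ; √disc = 219/100
  v_R = (−(26/25) + 219/100) / (2·(1/4)) = 23/10 m/s
check:
T_s = v_R/a_R = (23/10)/2 = 1.1500 s
robot covers v_R·T_r = 2.3000·0.0400 = 0.0920 m before braking
robot under decel: 2.3000²/(2·2.0000) = 1.3225 m
person approaches 2.0000·(0.0400+1.1500) = 2.3800 m
residual clearance needed = 0.0200+0.1000+0.0150 = 0.1350 m
sum ≈ 0.0920+1.3225+2.3800+0.1350 ≈ 3.9295 m = S ✓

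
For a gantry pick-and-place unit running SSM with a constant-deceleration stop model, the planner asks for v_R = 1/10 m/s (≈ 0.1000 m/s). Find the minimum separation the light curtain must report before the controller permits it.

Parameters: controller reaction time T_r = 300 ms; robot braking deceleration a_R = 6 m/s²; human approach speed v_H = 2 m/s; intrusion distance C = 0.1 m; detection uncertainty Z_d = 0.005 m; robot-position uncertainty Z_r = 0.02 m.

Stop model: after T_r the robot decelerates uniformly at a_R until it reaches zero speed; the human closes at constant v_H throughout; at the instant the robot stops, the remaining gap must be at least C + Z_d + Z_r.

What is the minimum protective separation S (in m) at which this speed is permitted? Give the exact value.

S_min = 947/1200 m = 0.7892 m

stop time T_s = (1/10)/6 = 0.0167 s
robot covers v_R·T_r = 0.1000·0.3000 = 0.0300 m before braking
braking distance = 0.1000²/(2·6.0000) = 0.0008 m
person approaches 2.0000·(0.3000+0.0167) = 0.6333 m
C+Z_d+Z_r = 0.1000+0.0050+0.0200 = 0.1250 m
S_min ≈ 0.0300+0.0008+0.6333+0.1250  ⇒  S_min = 947/1200 m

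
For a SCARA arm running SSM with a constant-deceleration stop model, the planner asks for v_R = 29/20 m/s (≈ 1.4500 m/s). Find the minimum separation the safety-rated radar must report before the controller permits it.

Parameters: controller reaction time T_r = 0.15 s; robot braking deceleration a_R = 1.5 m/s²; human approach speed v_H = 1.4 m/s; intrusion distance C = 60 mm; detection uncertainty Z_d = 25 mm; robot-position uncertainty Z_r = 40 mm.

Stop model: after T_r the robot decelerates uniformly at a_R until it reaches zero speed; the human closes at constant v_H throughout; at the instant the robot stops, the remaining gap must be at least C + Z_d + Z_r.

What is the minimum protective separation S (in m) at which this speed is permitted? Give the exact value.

S_min = 391/150 m = 2.6067 m

T_s = v_R/a_R = (29/20)/(3/2) = 0.9667 s
robot in T_r: 1.4500·0.1500 = 0.2175 m
robot under decel: 1.4500²/(2·1.5000) = 0.7008 m
human closes 1.4000·1.1167 = 1.5633 m
margins: 0.0600+0.0250+0.0400 = 0.1250 m
S_min ≈ 0.2175+0.7008+1.5633+0.1250  ⇒  S_min = 391/150 m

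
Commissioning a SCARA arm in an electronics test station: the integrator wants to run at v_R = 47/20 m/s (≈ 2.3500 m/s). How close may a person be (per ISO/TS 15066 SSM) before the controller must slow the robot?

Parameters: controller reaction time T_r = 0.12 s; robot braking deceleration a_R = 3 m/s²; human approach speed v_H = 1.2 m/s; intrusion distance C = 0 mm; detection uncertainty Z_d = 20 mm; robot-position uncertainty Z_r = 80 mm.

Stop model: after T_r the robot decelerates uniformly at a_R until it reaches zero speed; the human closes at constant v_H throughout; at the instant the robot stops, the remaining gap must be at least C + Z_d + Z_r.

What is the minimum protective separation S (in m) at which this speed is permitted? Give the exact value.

S_min = 28637/12000 m = 2.3864 m

T_s = v_R/a_R = (47/20)/3 = 0.7833 s
reaction-phase robot travel = 2.3500·0.1200 = 0.2820 m
braking distance = 2.3500²/(2·3.0000) = 0.9204 m
human closes 1.2000·0.9033 = 1.0840 m
residual clearance needed = 0.0000+0.0200+0.0800 = 0.1000 m
S_min ≈ 0.2820+0.9204+1.0840+0.1000  ⇒  S_min = 28637/12000 m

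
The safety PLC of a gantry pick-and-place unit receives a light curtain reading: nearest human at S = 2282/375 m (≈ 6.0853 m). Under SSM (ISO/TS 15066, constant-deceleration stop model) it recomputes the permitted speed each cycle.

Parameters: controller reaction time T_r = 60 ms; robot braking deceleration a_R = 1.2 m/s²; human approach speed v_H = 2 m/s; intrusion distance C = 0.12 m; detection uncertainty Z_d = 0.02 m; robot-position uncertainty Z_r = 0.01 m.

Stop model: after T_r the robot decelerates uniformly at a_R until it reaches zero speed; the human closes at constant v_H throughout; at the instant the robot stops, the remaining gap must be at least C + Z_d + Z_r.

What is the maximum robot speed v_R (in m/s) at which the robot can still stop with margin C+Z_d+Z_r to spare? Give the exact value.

v_R_max = 11/5 m/s = 2.2000 m/s

at the boundary: (5/12)·v² + (259/150)·v + (-8723/1500) = 0
  disc = (259/150)² − 4·(5/12)·(-8723/1500) = 7921/625 ; √disc = 89/25
  v_R = (−(259/150) + 89/25) / (2·(5/12)) = 11/5 m/s
check:
braking lasts T_s = (11/5)/(6/5) = 1.8333 s
reaction-phase robot travel = 2.2000·0.0600 = 0.1320 m
braking distance = 2.2000²/(2·1.2000) = 2.0167 m
human over T_r+T_s: 2.0000·(0.0600+1.8333) = 3.7867 m
C+Z_d+Z_r = 0.1200+0.0200+0.0100 = 0.1500 m
sum ≈ 0.1320+2.0167+3.7867+0.1500 ≈ 6.0853 m = S ✓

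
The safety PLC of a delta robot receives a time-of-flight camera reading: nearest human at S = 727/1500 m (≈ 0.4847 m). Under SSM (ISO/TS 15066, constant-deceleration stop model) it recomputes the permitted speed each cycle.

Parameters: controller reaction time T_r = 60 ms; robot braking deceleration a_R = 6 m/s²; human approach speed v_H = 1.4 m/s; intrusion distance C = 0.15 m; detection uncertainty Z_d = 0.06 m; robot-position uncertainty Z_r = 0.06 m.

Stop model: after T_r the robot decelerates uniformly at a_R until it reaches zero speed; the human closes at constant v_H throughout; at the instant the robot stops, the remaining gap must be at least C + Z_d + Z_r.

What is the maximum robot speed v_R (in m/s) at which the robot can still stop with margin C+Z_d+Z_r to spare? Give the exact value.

v_R_max = 2/5 m/s = 0.4000 m/s

collect terms ⇒ (1/12)·v_R² + (22/75)·v_R + (-49/375) = 0
  disc = (22/75)² − 4·(1/12)·(-49/375) = 81/625 ; √disc = 9/25
  v_R = (−(22/75) + 9/25) / (2·(1/12)) = 2/5 m/s
check:
T_s = v_R/a_R = (2/5)/6 = 0.0667 s
robot covers v_R·T_r = 0.4000·0.0600 = 0.0240 m before braking
robot under decel: 0.4000²/(2·6.0000) = 0.0133 m
human closes 1.4000·0.1267 = 0.1773 m
residual clearance needed = 0.1500+0.0600+0.0600 = 0.2700 m
sum ≈ 0.0240+0.0133+0.1773+0.2700 ≈ 0.4847 m = S ✓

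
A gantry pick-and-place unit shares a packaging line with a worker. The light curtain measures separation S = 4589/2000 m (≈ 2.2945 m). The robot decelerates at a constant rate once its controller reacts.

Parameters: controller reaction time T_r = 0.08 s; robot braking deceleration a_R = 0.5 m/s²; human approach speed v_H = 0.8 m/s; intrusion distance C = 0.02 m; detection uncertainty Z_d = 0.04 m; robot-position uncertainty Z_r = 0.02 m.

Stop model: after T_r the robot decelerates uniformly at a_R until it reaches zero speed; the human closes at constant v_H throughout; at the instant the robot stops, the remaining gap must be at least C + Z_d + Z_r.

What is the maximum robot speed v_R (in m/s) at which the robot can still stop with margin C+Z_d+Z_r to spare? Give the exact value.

quadratic (1)·v² + (42/25)·v + (-4301/2000) = 0
  disc = (42/25)² − 4·(1)·(-4301/2000) = 28561/2500 ; √disc = 169/50
  v_R = (−(42/25) + 169/50) / (2·(1)) = 17/20 m/s
check:
T_s = v_R/a_R = (17/20)/(1/2) = 1.7000 s
robot covers v_R·T_r = 0.8500·0.0800 = 0.0680 m before braking
robot covers 0.8500·1.7000 − ½·0.5000·1.7000² = 0.7225 m while stopping
human over T_r+T_s: 0.8000·(0.0800+1.7000) = 1.4240 m
margins: 0.0200+0.0400+0.0200 = 0.0800 m
sum ≈ 0.0680+0.7225+1.4240+0.0800 ≈ 2.2945 m = S ✓

v_R_max = 17/20 m/s = 0.8500 m/s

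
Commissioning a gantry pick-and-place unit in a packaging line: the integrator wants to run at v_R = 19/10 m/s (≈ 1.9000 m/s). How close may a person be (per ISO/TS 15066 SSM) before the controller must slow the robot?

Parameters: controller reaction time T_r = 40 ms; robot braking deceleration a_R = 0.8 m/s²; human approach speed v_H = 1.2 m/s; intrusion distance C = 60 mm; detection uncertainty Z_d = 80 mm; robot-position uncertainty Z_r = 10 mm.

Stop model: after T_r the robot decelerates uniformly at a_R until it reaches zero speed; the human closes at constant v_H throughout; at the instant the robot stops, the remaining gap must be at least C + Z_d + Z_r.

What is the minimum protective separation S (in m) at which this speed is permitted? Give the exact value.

S_min = 21521/4000 m = 5.3803 m

braking lasts T_s = (19/10)/(4/5) = 2.3750 s
reaction-phase robot travel = 1.9000·0.0400 = 0.0760 m
robot under decel: 1.9000²/(2·0.8000) = 2.2563 m
person approaches 1.2000·(0.0400+2.3750) = 2.8980 m
C+Z_d+Z_r = 0.0600+0.0800+0.0100 = 0.1500 m
S_min ≈ 0.0760+2.2563+2.8980+0.1500  ⇒  S_min = 21521/4000 m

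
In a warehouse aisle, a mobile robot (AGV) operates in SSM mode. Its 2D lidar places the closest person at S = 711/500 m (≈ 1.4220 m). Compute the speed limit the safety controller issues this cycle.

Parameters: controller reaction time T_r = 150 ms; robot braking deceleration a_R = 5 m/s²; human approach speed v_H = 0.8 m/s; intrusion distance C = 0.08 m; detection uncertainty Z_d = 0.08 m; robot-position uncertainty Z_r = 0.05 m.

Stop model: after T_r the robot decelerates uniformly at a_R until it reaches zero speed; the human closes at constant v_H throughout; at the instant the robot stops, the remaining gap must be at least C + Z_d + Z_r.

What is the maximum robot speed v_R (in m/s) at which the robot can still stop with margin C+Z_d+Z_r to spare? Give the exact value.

quadratic (1/10)·v² + (31/100)·v + (-273/250) = 0
  disc = (31/100)² − 4·(1/10)·(-273/250) = 5329/10000 ; √disc = 73/100
  v_R = (−(31/100) + 73/100) / (2·(1/10)) = 21/10 m/s
check:
stop time T_s = (21/10)/5 = 0.4200 s
reaction-phase robot travel = 2.1000·0.1500 = 0.3150 m
robot under decel: 2.1000²/(2·5.0000) = 0.4410 m
human closes 0.8000·0.5700 = 0.4560 m
residual clearance needed = 0.0800+0.0800+0.0500 = 0.2100 m
sum ≈ 0.3150+0.4410+0.4560+0.2100 ≈ 1.4220 m = S ✓

v_R_max = 21/10 m/s = 2.1000 m/s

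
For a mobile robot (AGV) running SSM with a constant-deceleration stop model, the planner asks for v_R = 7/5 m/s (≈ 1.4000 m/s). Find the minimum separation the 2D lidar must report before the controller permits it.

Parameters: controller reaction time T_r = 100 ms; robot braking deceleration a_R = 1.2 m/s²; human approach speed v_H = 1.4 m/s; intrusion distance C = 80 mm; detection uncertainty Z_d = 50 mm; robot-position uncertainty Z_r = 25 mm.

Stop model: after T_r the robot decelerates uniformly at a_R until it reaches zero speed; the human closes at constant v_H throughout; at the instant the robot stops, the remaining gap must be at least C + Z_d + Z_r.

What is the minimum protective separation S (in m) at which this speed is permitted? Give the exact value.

S_min = 577/200 m = 2.8850 m

stop time T_s = (7/5)/(6/5) = 1.1667 s
reaction-phase robot travel = 1.4000·0.1000 = 0.1400 m
robot covers 1.4000·1.1667 − ½·1.2000·1.1667² = 0.8167 m while stopping
human closes 1.4000·1.2667 = 1.7733 m
residual clearance needed = 0.0800+0.0500+0.0250 = 0.1550 m
S_min ≈ 0.1400+0.8167+1.7733+0.1550  ⇒  S_min = 577/200 m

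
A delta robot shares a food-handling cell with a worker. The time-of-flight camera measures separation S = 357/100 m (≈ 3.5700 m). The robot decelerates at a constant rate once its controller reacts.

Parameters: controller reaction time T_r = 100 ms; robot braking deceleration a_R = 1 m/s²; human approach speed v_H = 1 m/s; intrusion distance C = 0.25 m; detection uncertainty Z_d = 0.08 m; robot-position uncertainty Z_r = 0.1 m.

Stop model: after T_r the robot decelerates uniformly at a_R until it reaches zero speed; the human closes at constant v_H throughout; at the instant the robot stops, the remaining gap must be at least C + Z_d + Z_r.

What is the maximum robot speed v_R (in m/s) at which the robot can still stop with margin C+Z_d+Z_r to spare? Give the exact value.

v_R_max = 8/5 m/s = 1.6000 m/s

at the boundary: (1/2)·v² + (11/10)·v + (-76/25) = 0
  disc = (11/10)² − 4·(1/2)·(-76/25) = 729/100 ; √disc = 27/10
  v_R = (−(11/10) + 27/10) / (2·(1/2)) = 8/5 m/s
check:
stop time T_s = (8/5)/1 = 1.6000 s
robot covers v_R·T_r = 1.6000·0.1000 = 0.1600 m before braking
robot under decel: 1.6000²/(2·1.0000) = 1.2800 m
person approaches 1.0000·(0.1000+1.6000) = 1.7000 m
C+Z_d+Z_r = 0.2500+0.0800+0.1000 = 0.4300 m
sum ≈ 0.1600+1.2800+1.7000+0.4300 ≈ 3.5700 m = S ✓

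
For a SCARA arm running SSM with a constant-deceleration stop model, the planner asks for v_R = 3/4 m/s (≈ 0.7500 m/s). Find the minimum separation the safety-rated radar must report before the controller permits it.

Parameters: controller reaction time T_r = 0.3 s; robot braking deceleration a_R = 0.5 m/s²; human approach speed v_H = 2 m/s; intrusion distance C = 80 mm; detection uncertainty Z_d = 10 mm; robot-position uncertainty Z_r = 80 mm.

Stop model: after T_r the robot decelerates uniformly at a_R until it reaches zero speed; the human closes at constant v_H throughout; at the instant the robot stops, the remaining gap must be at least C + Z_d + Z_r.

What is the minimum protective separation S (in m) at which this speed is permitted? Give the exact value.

S_min = 1823/400 m = 4.5575 m

braking lasts T_s = (3/4)/(1/2) = 1.5000 s
reaction-phase robot travel = 0.7500·0.3000 = 0.2250 m
robot covers 0.7500·1.5000 − ½·0.5000·1.5000² = 0.5625 m while stopping
human closes 2.0000·1.8000 = 3.6000 m
margins: 0.0800+0.0100+0.0800 = 0.1700 m
S_min ≈ 0.2250+0.5625+3.6000+0.1700  ⇒  S_min = 1823/400 m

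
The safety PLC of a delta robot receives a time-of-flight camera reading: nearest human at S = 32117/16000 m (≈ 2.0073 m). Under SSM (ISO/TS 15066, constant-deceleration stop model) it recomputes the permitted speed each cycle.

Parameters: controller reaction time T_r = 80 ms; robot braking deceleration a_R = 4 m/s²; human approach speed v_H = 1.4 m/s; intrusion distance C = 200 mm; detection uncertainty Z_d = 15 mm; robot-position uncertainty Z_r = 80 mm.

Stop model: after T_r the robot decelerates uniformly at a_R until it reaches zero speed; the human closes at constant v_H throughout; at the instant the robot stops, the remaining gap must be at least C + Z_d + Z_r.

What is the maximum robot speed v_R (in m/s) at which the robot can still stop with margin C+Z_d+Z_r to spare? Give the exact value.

at the boundary: (1/8)·v² + (43/100)·v + (-5121/3200) = 0
  disc = (43/100)² − 4·(1/8)·(-5121/3200) = 157609/160000 ; √disc = 397/400
  v_R = (−(43/100) + 397/400) / (2·(1/8)) = 9/4 m/s
check:
stop time T_s = (9/4)/4 = 0.5625 s
robot in T_r: 2.2500·0.0800 = 0.1800 m
braking distance = 2.2500²/(2·4.0000) = 0.6328 m
human closes 1.4000·0.6425 = 0.8995 m
margins: 0.2000+0.0150+0.0800 = 0.2950 m
sum ≈ 0.1800+0.6328+0.8995+0.2950 ≈ 2.0073 m = S ✓

v_R_max = 9/4 m/s = 2.2500 m/s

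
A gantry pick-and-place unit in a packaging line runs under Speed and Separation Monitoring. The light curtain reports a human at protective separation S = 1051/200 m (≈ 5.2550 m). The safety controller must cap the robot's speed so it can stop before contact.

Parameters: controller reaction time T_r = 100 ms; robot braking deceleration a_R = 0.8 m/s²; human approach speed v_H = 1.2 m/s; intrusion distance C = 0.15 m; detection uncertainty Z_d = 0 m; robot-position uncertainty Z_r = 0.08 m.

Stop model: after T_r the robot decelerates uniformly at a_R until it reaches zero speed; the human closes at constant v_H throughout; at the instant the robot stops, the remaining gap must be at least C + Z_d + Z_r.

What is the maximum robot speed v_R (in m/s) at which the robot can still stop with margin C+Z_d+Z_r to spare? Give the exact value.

v_R_max = 9/5 m/s = 1.8000 m/s

collect terms ⇒ (5/8)·v_R² + (8/5)·v_R + (-981/200) = 0
  disc = (8/5)² − 4·(5/8)·(-981/200) = 5929/400 ; √disc = 77/20
  v_R = (−(8/5) + 77/20) / (2·(5/8)) = 9/5 m/s
check:
stop time T_s = (9/5)/(4/5) = 2.2500 s
reaction-phase robot travel = 1.8000·0.1000 = 0.1800 m
braking distance = 1.8000²/(2·0.8000) = 2.0250 m
person approaches 1.2000·(0.1000+2.2500) = 2.8200 m
margins: 0.1500+0.0000+0.0800 = 0.2300 m
sum ≈ 0.1800+2.0250+2.8200+0.2300 ≈ 5.2550 m = S ✓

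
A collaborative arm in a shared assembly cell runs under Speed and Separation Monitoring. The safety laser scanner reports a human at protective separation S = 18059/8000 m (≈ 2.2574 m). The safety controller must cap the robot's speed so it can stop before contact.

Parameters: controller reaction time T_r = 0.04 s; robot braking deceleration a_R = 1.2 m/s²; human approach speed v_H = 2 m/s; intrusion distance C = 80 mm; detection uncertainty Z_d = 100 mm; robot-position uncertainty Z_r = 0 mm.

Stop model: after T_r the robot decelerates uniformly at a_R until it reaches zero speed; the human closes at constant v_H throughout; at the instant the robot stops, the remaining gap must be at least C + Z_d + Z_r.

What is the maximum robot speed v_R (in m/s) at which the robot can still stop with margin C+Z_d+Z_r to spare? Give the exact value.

quadratic (5/12)·v² + (128/75)·v + (-15979/8000) = 0
  disc = (128/75)² − 4·(5/12)·(-15979/8000) = 2247001/360000 ; √disc = 1499/600
  v_R = (−(128/75) + 1499/600) / (2·(5/12)) = 19/20 m/s
check:
stop time T_s = (19/20)/(6/5) = 0.7917 s
robot covers v_R·T_r = 0.9500·0.0400 = 0.0380 m before braking
braking distance = 0.9500²/(2·1.2000) = 0.3760 m
human closes 2.0000·0.8317 = 1.6633 m
margins: 0.0800+0.1000+0.0000 = 0.1800 m
sum ≈ 0.0380+0.3760+1.6633+0.1800 ≈ 2.2574 m = S ✓

v_R_max = 19/20 m/s = 0.9500 m/s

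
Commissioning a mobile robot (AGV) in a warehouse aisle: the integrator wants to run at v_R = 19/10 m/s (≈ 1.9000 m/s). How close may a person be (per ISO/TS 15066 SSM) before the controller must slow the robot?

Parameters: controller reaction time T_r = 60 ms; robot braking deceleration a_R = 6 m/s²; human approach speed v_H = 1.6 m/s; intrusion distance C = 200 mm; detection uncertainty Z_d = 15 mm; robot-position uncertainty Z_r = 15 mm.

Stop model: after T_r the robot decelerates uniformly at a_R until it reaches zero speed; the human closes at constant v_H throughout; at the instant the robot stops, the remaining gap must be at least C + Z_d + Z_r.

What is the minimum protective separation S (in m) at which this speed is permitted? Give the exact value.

stop time T_s = (19/10)/6 = 0.3167 s
robot in T_r: 1.9000·0.0600 = 0.1140 m
robot under decel: 1.9000²/(2·6.0000) = 0.3008 m
human over T_r+T_s: 1.6000·(0.0600+0.3167) = 0.6027 m
margins: 0.2000+0.0150+0.0150 = 0.2300 m
S_min ≈ 0.1140+0.3008+0.6027+0.2300  ⇒  S_min = 499/400 m

S_min = 499/400 m = 1.2475 m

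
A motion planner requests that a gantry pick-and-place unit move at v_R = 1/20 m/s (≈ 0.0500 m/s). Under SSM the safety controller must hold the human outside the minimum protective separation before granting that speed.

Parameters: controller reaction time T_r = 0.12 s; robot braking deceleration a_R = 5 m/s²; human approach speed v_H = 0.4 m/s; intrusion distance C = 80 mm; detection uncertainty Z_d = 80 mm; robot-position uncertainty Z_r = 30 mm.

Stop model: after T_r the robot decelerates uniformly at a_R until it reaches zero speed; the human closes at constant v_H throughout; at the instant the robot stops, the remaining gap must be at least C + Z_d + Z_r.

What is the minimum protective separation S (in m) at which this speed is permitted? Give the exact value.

braking lasts T_s = (1/20)/5 = 0.0100 s
reaction-phase robot travel = 0.0500·0.1200 = 0.0060 m
robot covers 0.0500·0.0100 − ½·5.0000·0.0100² = 0.0003 m while stopping
human closes 0.4000·0.1300 = 0.0520 m
margins: 0.0800+0.0800+0.0300 = 0.1900 m
S_min ≈ 0.0060+0.0003+0.0520+0.1900  ⇒  S_min = 993/4000 m

S_min = 993/4000 m = 0.2482 m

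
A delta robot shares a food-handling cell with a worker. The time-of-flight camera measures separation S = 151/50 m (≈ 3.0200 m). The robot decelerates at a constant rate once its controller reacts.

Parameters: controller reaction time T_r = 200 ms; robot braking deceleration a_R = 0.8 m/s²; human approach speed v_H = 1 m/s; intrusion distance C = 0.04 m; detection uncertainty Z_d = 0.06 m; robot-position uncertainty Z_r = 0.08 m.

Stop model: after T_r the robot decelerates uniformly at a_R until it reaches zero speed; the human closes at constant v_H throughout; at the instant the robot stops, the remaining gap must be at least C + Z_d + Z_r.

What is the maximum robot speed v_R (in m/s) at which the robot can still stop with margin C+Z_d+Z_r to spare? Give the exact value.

v_R_max = 6/5 m/s = 1.2000 m/s

quadratic (5/8)·v² + (29/20)·v + (-66/25) = 0
  disc = (29/20)² − 4·(5/8)·(-66/25) = 3481/400 ; √disc = 59/20
  v_R = (−(29/20) + 59/20) / (2·(5/8)) = 6/5 m/s
check:
stop time T_s = (6/5)/(4/5) = 1.5000 s
reaction-phase robot travel = 1.2000·0.2000 = 0.2400 m
robot under decel: 1.2000²/(2·0.8000) = 0.9000 m
human closes 1.0000·1.7000 = 1.7000 m
margins: 0.0400+0.0600+0.0800 = 0.1800 m
sum ≈ 0.2400+0.9000+1.7000+0.1800 ≈ 3.0200 m = S ✓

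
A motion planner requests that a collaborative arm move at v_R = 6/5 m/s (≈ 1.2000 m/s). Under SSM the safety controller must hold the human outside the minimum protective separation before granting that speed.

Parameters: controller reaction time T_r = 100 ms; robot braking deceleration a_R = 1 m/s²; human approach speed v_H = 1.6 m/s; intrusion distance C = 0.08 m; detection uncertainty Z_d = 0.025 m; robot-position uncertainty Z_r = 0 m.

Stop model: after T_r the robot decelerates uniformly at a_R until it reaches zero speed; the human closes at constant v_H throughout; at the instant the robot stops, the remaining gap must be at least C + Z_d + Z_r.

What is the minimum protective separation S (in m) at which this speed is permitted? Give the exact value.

T_s = v_R/a_R = (6/5)/1 = 1.2000 s
robot covers v_R·T_r = 1.2000·0.1000 = 0.1200 m before braking
braking distance = 1.2000²/(2·1.0000) = 0.7200 m
human over T_r+T_s: 1.6000·(0.1000+1.2000) = 2.0800 m
C+Z_d+Z_r = 0.0800+0.0250+0.0000 = 0.1050 m
S_min ≈ 0.1200+0.7200+2.0800+0.1050  ⇒  S_min = 121/40 m

S_min = 121/40 m = 3.0250 m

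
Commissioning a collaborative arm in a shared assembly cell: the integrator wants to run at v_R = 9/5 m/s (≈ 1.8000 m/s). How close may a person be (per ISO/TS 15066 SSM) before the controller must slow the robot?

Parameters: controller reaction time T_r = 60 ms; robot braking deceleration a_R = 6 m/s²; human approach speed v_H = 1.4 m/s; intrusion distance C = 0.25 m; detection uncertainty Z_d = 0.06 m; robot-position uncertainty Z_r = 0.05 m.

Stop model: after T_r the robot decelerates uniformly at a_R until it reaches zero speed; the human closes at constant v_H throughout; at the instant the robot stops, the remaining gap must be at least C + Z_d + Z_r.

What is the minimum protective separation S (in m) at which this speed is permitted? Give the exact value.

S_min = 621/500 m = 1.2420 m

stop time T_s = (9/5)/6 = 0.3000 s
robot covers v_R·T_r = 1.8000·0.0600 = 0.1080 m before braking
braking distance = 1.8000²/(2·6.0000) = 0.2700 m
human over T_r+T_s: 1.4000·(0.0600+0.3000) = 0.5040 m
margins: 0.2500+0.0600+0.0500 = 0.3600 m
S_min ≈ 0.1080+0.2700+0.5040+0.3600  ⇒  S_min = 621/500 m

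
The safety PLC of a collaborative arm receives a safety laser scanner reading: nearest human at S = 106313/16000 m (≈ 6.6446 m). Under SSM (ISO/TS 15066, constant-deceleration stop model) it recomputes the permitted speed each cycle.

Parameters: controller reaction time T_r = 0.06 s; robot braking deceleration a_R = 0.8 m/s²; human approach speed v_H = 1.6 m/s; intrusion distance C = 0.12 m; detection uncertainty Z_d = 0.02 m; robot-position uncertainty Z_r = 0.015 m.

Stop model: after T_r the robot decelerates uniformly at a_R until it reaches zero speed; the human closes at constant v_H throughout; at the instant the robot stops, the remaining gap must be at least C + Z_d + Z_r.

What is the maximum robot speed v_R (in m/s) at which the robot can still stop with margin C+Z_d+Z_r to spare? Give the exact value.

at the boundary: (5/8)·v² + (103/50)·v + (-102297/16000) = 0
  disc = (103/50)² − 4·(5/8)·(-102297/16000) = 3236401/160000 ; √disc = 1799/400
  v_R = (−(103/50) + 1799/400) / (2·(5/8)) = 39/20 m/s
check:
T_s = v_R/a_R = (39/20)/(4/5) = 2.4375 s
robot covers v_R·T_r = 1.9500·0.0600 = 0.1170 m before braking
robot covers 1.9500·2.4375 − ½·0.8000·2.4375² = 2.3766 m while stopping
human over T_r+T_s: 1.6000·(0.0600+2.4375) = 3.9960 m
residual clearance needed = 0.1200+0.0200+0.0150 = 0.1550 m
sum ≈ 0.1170+2.3766+3.9960+0.1550 ≈ 6.6446 m = S ✓

v_R_max = 39/20 m/s = 1.9500 m/s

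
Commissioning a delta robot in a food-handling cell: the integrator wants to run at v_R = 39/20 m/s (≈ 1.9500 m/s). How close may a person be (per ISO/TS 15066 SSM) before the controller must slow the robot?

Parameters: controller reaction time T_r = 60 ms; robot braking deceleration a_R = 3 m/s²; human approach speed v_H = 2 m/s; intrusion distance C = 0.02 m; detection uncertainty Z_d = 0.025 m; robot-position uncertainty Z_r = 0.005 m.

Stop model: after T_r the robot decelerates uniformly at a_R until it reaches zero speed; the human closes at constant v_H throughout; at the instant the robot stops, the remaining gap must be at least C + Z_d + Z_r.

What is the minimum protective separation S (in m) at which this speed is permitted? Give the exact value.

stop time T_s = (39/20)/3 = 0.6500 s
robot in T_r: 1.9500·0.0600 = 0.1170 m
braking distance = 1.9500²/(2·3.0000) = 0.6338 m
human over T_r+T_s: 2.0000·(0.0600+0.6500) = 1.4200 m
C+Z_d+Z_r = 0.0200+0.0250+0.0050 = 0.0500 m
S_min ≈ 0.1170+0.6338+1.4200+0.0500  ⇒  S_min = 8883/4000 m

S_min = 8883/4000 m = 2.2207 m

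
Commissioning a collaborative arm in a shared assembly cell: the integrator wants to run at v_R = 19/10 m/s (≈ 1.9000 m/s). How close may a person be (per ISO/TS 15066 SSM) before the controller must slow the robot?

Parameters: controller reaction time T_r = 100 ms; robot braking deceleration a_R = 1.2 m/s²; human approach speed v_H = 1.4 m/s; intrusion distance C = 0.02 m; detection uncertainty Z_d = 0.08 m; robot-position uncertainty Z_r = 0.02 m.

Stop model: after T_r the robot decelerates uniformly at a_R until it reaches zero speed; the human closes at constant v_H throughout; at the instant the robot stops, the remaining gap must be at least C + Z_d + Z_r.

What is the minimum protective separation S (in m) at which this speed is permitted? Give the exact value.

S_min = 1001/240 m = 4.1708 m

stop time T_s = (19/10)/(6/5) = 1.5833 s
reaction-phase robot travel = 1.9000·0.1000 = 0.1900 m
robot under decel: 1.9000²/(2·1.2000) = 1.5042 m
human over T_r+T_s: 1.4000·(0.1000+1.5833) = 2.3567 m
C+Z_d+Z_r = 0.0200+0.0800+0.0200 = 0.1200 m
S_min ≈ 0.1900+1.5042+2.3567+0.1200  ⇒  S_min = 1001/240 m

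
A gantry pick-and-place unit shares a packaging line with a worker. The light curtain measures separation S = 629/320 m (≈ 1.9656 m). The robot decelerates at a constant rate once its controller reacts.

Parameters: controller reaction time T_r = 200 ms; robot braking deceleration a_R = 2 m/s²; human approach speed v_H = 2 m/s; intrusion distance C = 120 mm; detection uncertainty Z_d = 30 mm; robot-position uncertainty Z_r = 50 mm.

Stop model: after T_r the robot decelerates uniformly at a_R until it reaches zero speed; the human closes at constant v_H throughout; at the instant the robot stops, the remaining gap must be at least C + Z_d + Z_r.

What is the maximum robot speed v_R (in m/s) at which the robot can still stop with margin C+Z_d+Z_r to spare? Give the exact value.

v_R_max = 19/20 m/s = 0.9500 m/s

collect terms ⇒ (1/4)·v_R² + (6/5)·v_R + (-437/320) = 0
  disc = (6/5)² − 4·(1/4)·(-437/320) = 4489/1600 ; √disc = 67/40
  v_R = (−(6/5) + 67/40) / (2·(1/4)) = 19/20 m/s
check:
braking lasts T_s = (19/20)/2 = 0.4750 s
reaction-phase robot travel = 0.9500·0.2000 = 0.1900 m
braking distance = 0.9500²/(2·2.0000) = 0.2256 m
person approaches 2.0000·(0.2000+0.4750) = 1.3500 m
C+Z_d+Z_r = 0.1200+0.0300+0.0500 = 0.2000 m
sum ≈ 0.1900+0.2256+1.3500+0.2000 ≈ 1.9656 m = S ✓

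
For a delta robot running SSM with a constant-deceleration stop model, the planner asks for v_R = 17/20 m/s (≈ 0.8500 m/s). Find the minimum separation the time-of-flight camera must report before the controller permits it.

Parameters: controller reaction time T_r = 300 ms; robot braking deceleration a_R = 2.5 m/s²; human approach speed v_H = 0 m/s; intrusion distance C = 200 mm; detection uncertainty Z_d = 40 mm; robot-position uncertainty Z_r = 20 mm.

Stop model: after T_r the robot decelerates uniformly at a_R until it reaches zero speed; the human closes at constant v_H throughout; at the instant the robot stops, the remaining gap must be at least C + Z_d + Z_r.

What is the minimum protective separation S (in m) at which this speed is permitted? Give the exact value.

S_min = 1319/2000 m = 0.6595 m

stop time T_s = (17/20)/(5/2) = 0.3400 s
reaction-phase robot travel = 0.8500·0.3000 = 0.2550 m
braking distance = 0.8500²/(2·2.5000) = 0.1445 m
human over T_r+T_s: 0.0000·(0.3000+0.3400) = 0.0000 m
C+Z_d+Z_r = 0.2000+0.0400+0.0200 = 0.2600 m
S_min ≈ 0.2550+0.1445+0.0000+0.2600  ⇒  S_min = 1319/2000 m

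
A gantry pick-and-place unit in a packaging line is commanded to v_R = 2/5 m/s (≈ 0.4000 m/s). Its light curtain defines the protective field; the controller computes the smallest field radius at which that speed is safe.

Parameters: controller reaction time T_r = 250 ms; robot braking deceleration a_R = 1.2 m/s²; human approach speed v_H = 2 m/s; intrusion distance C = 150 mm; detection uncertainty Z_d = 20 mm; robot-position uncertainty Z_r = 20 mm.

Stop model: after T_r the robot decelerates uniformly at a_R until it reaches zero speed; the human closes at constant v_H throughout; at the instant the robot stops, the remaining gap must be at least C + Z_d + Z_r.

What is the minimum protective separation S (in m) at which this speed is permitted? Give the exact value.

S_min = 457/300 m = 1.5233 m

T_s = v_R/a_R = (2/5)/(6/5) = 0.3333 s
reaction-phase robot travel = 0.4000·0.2500 = 0.1000 m
braking distance = 0.4000²/(2·1.2000) = 0.0667 m
human over T_r+T_s: 2.0000·(0.2500+0.3333) = 1.1667 m
residual clearance needed = 0.1500+0.0200+0.0200 = 0.1900 m
S_min ≈ 0.1000+0.0667+1.1667+0.1900  ⇒  S_min = 457/300 m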